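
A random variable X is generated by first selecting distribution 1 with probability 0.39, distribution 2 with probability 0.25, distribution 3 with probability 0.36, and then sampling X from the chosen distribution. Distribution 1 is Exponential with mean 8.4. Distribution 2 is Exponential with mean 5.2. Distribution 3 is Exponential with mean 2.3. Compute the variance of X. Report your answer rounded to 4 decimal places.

43.1624

Per component, 1: μ=8.4, E[X²]=141.12; 2: μ=5.2, E[X²]=54.08; 3: μ=2.3, E[X²]=10.58.
E[X] = 0.39·8.4 + 0.25·5.2 + 0.36·2.3 = 5.404.
E[X²] = 0.39·141.12 + 0.25·54.08 + 0.36·10.58 = 72.3656.
Var(X) = E[X²] − (E[X])² = 72.3656 − 29.2032 = 43.1624.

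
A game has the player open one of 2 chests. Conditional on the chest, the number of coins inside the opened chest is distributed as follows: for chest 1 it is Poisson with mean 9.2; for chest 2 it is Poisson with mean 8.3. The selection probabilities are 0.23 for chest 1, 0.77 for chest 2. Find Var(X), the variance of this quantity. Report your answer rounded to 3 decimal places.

8.650

Per component, 1: μ=9.2, E[X²]=93.84; 2: μ=8.3, E[X²]=77.19.
E[X] = 0.23·9.2 + 0.77·8.3 = 8.507.
E[X²] = 0.23·93.84 + 0.77·77.19 = 81.0195.
Var(X) = E[X²] − (E[X])² = 81.0195 − 72.369 = 8.65045.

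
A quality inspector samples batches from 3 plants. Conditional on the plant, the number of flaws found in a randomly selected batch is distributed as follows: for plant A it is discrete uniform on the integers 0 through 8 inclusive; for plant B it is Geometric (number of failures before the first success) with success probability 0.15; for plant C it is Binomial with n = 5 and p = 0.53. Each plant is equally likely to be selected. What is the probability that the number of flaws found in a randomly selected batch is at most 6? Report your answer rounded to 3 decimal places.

Conditional on each plant, P(X ≤ 6): A: 0.777778; B: 0.679423; C: 1.
By total probability, P(X ≤ 6) = 0.333333·0.777778 + 0.333333·0.679423 + 0.333333·1 = 0.819067.

0.819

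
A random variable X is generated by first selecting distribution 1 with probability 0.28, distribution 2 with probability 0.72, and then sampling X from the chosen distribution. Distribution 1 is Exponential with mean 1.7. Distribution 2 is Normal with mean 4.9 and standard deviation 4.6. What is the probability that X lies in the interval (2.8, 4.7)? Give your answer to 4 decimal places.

0.1505

Conditional on each component, P(2.8 < X < 4.7): 1: 0.129621; 2: 0.158653.
By total probability, P(2.8 < X < 4.7) = 0.28·0.129621 + 0.72·0.158653 = 0.150524.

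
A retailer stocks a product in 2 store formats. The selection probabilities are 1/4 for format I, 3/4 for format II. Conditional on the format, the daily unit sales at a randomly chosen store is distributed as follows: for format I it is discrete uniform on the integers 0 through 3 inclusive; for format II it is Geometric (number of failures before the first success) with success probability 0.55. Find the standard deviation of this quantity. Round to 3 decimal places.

Per component, I: μ=1.5, E[X²]=3.5; II: μ=0.818182, E[X²]=2.15702.
E[X] = 0.25·1.5 + 0.75·0.818182 = 0.988636.
E[X²] = 0.25·3.5 + 0.75·2.15702 = 2.49277.
Var(X) = E[X²] − (E[X])² = 2.49277 − 0.977402 = 1.51537.
SD(X) = √1.51537 = 1.231.

1.231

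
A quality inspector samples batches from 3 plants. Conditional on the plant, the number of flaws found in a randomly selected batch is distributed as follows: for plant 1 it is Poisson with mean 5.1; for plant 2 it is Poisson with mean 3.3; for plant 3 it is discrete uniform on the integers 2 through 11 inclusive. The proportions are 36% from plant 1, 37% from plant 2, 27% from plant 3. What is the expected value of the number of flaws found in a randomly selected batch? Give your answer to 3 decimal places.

4.812

Component means — 1: 5.1; 2: 3.3; 3: 6.5.
E[X] = 0.36·5.1 + 0.37·3.3 + 0.27·6.5 = 4.812.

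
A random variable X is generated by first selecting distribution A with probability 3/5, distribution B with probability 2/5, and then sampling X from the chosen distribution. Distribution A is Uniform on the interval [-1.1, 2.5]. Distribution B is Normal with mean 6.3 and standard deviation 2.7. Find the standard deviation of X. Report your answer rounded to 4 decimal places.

3.3302

Per component, A: μ=0.7, E[X²]=1.57; B: μ=6.3, E[X²]=46.98.
E[X] = 0.6·0.7 + 0.4·6.3 = 2.94.
E[X²] = 0.6·1.57 + 0.4·46.98 = 19.734.
Var(X) = E[X²] − (E[X])² = 19.734 − 8.6436 = 11.0904.
SD(X) = √11.0904 = 3.33023.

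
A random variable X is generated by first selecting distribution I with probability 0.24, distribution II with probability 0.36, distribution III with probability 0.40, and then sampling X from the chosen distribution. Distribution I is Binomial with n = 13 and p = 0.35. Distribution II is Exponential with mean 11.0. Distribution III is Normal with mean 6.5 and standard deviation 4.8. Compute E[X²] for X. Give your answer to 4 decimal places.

For each component E[X²] = Var + (mean)², giving I: 23.66; II: 242; III: 65.29.
Overall E[X²] = 0.24·23.66 + 0.36·242 + 0.4·65.29 = 118.914.

118.9144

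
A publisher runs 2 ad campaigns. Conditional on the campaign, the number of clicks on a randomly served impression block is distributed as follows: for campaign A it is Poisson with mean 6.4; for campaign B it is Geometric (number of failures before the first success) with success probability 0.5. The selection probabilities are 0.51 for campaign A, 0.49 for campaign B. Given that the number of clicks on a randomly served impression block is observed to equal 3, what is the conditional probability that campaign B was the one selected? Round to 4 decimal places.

Likelihoods P(X=3 | ·): A: 0.0725945; B: 0.0625.
Posterior ∝ prior × likelihood. Numerator for B: 0.49·0.0625 = 0.030625.
Normalizing constant: 0.51·0.0725945 + 0.49·0.0625 = 0.0676482.
P(B | observation) = 0.030625 / 0.0676482 = 0.45271.

0.4527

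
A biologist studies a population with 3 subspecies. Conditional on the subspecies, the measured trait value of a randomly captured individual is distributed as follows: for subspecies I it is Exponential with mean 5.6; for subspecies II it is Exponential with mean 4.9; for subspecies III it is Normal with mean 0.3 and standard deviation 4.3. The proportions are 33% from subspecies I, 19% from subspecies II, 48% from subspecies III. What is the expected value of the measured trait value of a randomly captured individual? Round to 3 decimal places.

2.923

Component means — I: 5.6; II: 4.9; III: 0.3.
E[X] = 0.33·5.6 + 0.19·4.9 + 0.48·0.3 = 2.923.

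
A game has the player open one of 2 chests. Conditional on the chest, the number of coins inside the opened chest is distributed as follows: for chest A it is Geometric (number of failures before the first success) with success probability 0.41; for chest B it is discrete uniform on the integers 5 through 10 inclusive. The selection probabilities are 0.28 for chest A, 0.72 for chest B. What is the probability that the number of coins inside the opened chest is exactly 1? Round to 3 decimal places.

Conditional on each chest, P(X = 1): A: 0.2419; B: 0.
By total probability, P(X = 1) = 0.28·0.2419 + 0.72·0 = 0.067732.

0.068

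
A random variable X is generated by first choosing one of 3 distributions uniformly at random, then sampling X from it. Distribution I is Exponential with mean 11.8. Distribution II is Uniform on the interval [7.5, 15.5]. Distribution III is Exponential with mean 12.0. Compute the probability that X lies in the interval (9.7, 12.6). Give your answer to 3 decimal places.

Conditional on each component, P(9.7 < X < 12.6): I: 0.0957716; II: 0.3625; III: 0.0956624.
By total probability, P(9.7 < X < 12.6) = 0.333333·0.0957716 + 0.333333·0.3625 + 0.333333·0.0956624 = 0.184645.

0.185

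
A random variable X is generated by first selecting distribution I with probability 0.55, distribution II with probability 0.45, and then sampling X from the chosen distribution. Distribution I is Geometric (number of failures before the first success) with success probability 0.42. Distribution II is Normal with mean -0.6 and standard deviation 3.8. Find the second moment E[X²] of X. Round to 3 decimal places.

9.517

For each component E[X²] = Var + (mean)², giving I: 5.19501; II: 14.8.
Overall E[X²] = 0.55·5.19501 + 0.45·14.8 = 9.51726.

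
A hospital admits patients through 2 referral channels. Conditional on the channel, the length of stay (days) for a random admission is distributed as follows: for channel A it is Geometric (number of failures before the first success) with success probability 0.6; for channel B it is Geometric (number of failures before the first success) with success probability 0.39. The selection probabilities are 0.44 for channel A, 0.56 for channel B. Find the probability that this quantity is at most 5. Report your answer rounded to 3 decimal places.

Conditional on each channel, P(X ≤ 5): A: 0.995904; B: 0.94848.
By total probability, P(X ≤ 5) = 0.44·0.995904 + 0.56·0.94848 = 0.969346.

0.969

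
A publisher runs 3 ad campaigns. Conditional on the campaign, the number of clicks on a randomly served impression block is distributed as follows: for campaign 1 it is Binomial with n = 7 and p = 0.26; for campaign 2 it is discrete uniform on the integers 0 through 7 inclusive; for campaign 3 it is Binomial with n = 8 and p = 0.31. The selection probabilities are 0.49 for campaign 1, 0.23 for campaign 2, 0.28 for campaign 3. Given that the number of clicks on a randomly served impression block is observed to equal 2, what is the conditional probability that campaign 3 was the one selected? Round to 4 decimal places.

0.3075

Likelihoods P(X=2 | ·): 1: 0.31501; 2: 0.125; 3: 0.290386.
Posterior ∝ prior × likelihood. Numerator for 3: 0.28·0.290386 = 0.0813081.
Normalizing constant: 0.49·0.31501 + 0.23·0.125 + 0.28·0.290386 = 0.264413.
P(3 | observation) = 0.0813081 / 0.264413 = 0.307504.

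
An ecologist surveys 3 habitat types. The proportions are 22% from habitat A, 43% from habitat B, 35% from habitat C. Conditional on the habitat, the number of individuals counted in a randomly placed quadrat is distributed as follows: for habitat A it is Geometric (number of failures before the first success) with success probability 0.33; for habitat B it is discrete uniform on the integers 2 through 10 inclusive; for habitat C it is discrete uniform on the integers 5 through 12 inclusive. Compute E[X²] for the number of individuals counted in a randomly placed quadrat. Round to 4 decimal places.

For each component E[X²] = Var + (mean)², giving A: 10.2746; B: 42.6667; C: 77.5.
Overall E[X²] = 0.22·10.2746 + 0.43·42.6667 + 0.35·77.5 = 47.7321.

47.7321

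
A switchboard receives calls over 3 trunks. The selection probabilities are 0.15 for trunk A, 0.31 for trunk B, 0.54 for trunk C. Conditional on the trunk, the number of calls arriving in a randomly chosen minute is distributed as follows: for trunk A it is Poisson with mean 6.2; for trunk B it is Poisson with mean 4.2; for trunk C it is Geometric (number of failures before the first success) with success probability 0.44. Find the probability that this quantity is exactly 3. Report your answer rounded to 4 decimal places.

Conditional on each trunk, P(X = 3): A: 0.0806117; B: 0.185165; C: 0.077271.
By total probability, P(X = 3) = 0.15·0.0806117 + 0.31·0.185165 + 0.54·0.077271 = 0.111219.

0.1112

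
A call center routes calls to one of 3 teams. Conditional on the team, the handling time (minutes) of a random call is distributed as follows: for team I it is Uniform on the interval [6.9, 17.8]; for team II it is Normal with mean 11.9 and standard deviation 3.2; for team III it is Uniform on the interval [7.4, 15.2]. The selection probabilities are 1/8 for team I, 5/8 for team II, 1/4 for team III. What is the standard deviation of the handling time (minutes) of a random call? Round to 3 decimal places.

Per component, I: μ=12.35, E[X²]=162.423; II: μ=11.9, E[X²]=151.85; III: μ=11.3, E[X²]=132.76.
E[X] = 0.125·12.35 + 0.625·11.9 + 0.25·11.3 = 11.8063.
E[X²] = 0.125·162.423 + 0.625·151.85 + 0.25·132.76 = 148.399.
Var(X) = E[X²] − (E[X])² = 148.399 − 139.388 = 9.01163.
SD(X) = √9.01163 = 3.00194.

3.002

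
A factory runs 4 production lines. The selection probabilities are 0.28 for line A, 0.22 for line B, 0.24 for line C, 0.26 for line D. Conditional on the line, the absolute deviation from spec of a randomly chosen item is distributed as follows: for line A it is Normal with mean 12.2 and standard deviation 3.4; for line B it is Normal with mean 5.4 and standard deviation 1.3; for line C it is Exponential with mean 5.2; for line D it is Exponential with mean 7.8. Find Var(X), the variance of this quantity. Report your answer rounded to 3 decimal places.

34.221

Per component, A: μ=12.2, E[X²]=160.4; B: μ=5.4, E[X²]=30.85; C: μ=5.2, E[X²]=54.08; D: μ=7.8, E[X²]=121.68.
E[X] = 0.28·12.2 + 0.22·5.4 + 0.24·5.2 + 0.26·7.8 = 7.88.
E[X²] = 0.28·160.4 + 0.22·30.85 + 0.24·54.08 + 0.26·121.68 = 96.315.
Var(X) = E[X²] − (E[X])² = 96.315 − 62.0944 = 34.2206.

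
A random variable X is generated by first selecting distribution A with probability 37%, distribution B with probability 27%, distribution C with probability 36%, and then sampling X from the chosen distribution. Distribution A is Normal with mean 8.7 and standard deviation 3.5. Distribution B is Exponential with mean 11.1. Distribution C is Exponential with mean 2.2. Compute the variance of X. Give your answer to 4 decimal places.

Per component, A: μ=8.7, E[X²]=87.94; B: μ=11.1, E[X²]=246.42; C: μ=2.2, E[X²]=9.68.
E[X] = 0.37·8.7 + 0.27·11.1 + 0.36·2.2 = 7.008.
E[X²] = 0.37·87.94 + 0.27·246.42 + 0.36·9.68 = 102.556.
Var(X) = E[X²] − (E[X])² = 102.556 − 49.1121 = 53.4439.

53.4439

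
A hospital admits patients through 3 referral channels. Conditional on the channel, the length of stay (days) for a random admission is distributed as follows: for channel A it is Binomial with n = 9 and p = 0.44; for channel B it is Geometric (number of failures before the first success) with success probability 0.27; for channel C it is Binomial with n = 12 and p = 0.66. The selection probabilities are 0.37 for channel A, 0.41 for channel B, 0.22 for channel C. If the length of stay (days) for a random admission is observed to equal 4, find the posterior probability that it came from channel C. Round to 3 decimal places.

0.028

Likelihoods P(X=4 | ·): A: 0.260089; B: 0.0766753; C: 0.0167731.
Posterior ∝ prior × likelihood. Numerator for C: 0.22·0.0167731 = 0.00369007.
Normalizing constant: 0.37·0.260089 + 0.41·0.0766753 + 0.22·0.0167731 = 0.13136.
P(C | observation) = 0.00369007 / 0.13136 = 0.0280914.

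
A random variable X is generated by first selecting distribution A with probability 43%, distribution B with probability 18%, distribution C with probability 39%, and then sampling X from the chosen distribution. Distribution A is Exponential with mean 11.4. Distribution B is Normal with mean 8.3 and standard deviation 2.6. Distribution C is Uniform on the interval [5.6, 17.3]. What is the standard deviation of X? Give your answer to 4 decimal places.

Per component, A: μ=11.4, E[X²]=259.92; B: μ=8.3, E[X²]=75.65; C: μ=11.45, E[X²]=142.51.
E[X] = 0.43·11.4 + 0.18·8.3 + 0.39·11.45 = 10.8615.
E[X²] = 0.43·259.92 + 0.18·75.65 + 0.39·142.51 = 180.962.
Var(X) = E[X²] − (E[X])² = 180.962 − 117.972 = 62.9893.
SD(X) = √62.9893 = 7.93658.

7.9366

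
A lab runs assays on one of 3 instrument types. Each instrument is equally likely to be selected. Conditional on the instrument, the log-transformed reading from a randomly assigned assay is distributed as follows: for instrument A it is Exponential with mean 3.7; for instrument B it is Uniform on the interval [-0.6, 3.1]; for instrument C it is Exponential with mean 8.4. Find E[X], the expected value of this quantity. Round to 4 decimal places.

4.4500

Component means — A: 3.7; B: 1.25; C: 8.4.
E[X] = 0.333333·3.7 + 0.333333·1.25 + 0.333333·8.4 = 4.45.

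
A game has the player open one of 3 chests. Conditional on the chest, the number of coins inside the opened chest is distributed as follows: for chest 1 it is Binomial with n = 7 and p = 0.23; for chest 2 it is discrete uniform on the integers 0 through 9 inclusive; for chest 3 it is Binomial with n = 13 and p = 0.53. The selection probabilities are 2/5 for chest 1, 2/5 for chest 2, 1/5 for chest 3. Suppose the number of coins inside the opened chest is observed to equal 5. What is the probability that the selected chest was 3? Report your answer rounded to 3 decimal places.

Likelihoods P(X=5 | ·): 1: 0.00801383; 2: 0.1; 3: 0.128157.
Posterior ∝ prior × likelihood. Numerator for 3: 0.2·0.128157 = 0.0256313.
Normalizing constant: 0.4·0.00801383 + 0.4·0.1 + 0.2·0.128157 = 0.0688368.
P(3 | observation) = 0.0256313 / 0.0688368 = 0.372349.

0.372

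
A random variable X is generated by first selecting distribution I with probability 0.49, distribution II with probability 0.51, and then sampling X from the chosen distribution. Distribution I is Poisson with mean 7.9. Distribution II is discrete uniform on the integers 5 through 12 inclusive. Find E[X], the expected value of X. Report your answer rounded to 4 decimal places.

8.2060

Component means — I: 7.9; II: 8.5.
E[X] = 0.49·7.9 + 0.51·8.5 = 8.206.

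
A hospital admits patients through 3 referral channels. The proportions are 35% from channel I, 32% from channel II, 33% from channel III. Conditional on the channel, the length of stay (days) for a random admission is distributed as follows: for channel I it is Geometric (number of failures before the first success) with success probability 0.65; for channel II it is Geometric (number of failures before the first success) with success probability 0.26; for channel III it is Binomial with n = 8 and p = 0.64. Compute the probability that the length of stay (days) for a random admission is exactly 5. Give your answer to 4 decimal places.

0.1122

Conditional on each channel, P(X = 5): I: 0.00341392; II: 0.0576942; III: 0.28054.
By total probability, P(X = 5) = 0.35·0.00341392 + 0.32·0.0576942 + 0.33·0.28054 = 0.112235.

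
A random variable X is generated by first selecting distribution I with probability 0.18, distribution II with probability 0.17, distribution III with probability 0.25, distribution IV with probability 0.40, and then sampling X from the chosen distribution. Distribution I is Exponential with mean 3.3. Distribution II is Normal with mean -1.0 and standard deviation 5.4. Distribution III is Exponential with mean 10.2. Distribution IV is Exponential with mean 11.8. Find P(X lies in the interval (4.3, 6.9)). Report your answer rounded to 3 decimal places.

0.134

Conditional on each component, P(4.3 < X < 6.9): I: 0.148132; II: 0.0914389; III: 0.147609; IV: 0.137361.
By total probability, P(4.3 < X < 6.9) = 0.18·0.148132 + 0.17·0.0914389 + 0.25·0.147609 + 0.4·0.137361 = 0.134055.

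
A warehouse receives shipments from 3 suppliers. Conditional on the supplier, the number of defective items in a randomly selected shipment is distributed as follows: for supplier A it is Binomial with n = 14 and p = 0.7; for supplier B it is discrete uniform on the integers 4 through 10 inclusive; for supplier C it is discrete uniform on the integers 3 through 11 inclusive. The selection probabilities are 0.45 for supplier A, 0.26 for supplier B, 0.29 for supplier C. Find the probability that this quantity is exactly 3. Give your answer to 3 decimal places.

0.032

Conditional on each supplier, P(X = 3): A: 0.000221172; B: 0; C: 0.111111.
By total probability, P(X = 3) = 0.45·0.000221172 + 0.26·0 + 0.29·0.111111 = 0.0323217.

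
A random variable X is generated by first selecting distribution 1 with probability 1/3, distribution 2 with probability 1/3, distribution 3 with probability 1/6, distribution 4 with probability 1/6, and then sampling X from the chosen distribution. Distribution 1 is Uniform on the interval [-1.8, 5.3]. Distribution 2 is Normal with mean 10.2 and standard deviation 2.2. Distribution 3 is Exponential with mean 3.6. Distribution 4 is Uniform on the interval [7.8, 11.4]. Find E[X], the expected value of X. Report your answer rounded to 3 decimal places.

6.183

Component means — 1: 1.75; 2: 10.2; 3: 3.6; 4: 9.6.
E[X] = 0.333333·1.75 + 0.333333·10.2 + 0.166667·3.6 + 0.166667·9.6 = 6.18333.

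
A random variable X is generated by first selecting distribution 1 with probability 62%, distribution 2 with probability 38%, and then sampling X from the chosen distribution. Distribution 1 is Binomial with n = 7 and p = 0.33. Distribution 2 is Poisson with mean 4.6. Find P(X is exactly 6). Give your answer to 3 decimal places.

Conditional on each component, P(X = 6): 1: 0.00605698; 2: 0.13227.
By total probability, P(X = 6) = 0.62·0.00605698 + 0.38·0.13227 = 0.0540178.

0.054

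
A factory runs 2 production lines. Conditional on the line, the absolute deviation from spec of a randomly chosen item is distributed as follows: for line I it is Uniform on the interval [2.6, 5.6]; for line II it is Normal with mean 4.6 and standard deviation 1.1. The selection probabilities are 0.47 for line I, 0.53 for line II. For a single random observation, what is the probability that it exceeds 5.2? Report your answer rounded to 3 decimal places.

Conditional on each line, P(X > 5.2): I: 0.133333; II: 0.29272.
By total probability, P(X > 5.2) = 0.47·0.133333 + 0.53·0.29272 = 0.217809.

0.218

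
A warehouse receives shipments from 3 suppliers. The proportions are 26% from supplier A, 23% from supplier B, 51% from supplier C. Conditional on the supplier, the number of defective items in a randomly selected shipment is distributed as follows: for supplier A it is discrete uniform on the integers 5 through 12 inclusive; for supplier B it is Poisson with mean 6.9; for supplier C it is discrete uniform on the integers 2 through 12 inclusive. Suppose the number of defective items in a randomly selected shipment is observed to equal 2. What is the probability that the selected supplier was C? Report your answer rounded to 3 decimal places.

Likelihoods P(X=2 | ·): A: 0; B: 0.0239903; C: 0.0909091.
Posterior ∝ prior × likelihood. Numerator for C: 0.51·0.0909091 = 0.0463636.
Normalizing constant: 0.26·0 + 0.23·0.0239903 + 0.51·0.0909091 = 0.0518814.
P(C | observation) = 0.0463636 / 0.0518814 = 0.893646.

0.894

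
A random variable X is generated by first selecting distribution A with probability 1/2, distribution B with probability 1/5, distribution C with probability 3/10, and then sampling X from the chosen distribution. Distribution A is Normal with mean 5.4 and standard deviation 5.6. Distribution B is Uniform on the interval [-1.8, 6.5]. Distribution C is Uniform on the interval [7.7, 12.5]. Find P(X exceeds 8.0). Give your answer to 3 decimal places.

0.442

Conditional on each component, P(X > 8.0): A: 0.321222; B: 0; C: 0.9375.
By total probability, P(X > 8.0) = 0.5·0.321222 + 0.2·0 + 0.3·0.9375 = 0.441861.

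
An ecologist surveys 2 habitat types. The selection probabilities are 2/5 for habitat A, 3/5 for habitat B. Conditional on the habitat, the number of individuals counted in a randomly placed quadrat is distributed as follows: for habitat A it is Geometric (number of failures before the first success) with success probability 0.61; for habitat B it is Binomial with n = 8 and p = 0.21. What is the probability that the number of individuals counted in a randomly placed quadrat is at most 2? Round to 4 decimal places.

Conditional on each habitat, P(X ≤ 2): A: 0.940681; B: 0.774501.
By total probability, P(X ≤ 2) = 0.4·0.940681 + 0.6·0.774501 = 0.840973.

0.8410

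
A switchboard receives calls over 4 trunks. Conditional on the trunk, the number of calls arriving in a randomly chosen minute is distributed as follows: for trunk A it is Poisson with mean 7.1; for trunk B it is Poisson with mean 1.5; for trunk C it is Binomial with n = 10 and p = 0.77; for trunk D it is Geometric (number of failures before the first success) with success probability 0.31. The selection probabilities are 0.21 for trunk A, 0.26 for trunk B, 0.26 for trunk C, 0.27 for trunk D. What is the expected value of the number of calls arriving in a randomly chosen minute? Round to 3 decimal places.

4.484

Component means — A: 7.1; B: 1.5; C: 7.7; D: 2.22581.
E[X] = 0.21·7.1 + 0.26·1.5 + 0.26·7.7 + 0.27·2.22581 = 4.48397.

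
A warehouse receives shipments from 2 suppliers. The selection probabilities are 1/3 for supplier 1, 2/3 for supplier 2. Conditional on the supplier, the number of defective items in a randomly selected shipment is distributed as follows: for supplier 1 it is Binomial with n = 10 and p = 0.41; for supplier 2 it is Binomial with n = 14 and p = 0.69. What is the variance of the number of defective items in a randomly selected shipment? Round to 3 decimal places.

9.672

Per component, 1: μ=4.1, E[X²]=19.229; 2: μ=9.66, E[X²]=96.3102.
E[X] = 0.333333·4.1 + 0.666667·9.66 = 7.80667.
E[X²] = 0.333333·19.229 + 0.666667·96.3102 = 70.6165.
Var(X) = E[X²] − (E[X])² = 70.6165 − 60.944 = 9.67242.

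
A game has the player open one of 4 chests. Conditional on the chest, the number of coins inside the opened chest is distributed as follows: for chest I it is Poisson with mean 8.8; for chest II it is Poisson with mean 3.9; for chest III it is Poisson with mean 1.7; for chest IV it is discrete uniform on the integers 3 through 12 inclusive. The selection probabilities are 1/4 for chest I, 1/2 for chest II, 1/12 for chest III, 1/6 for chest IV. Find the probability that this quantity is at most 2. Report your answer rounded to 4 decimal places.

Conditional on each chest, P(X ≤ 2): I: 0.00731357; II: 0.253125; III: 0.757223; IV: 0.
By total probability, P(X ≤ 2) = 0.25·0.00731357 + 0.5·0.253125 + 0.0833333·0.757223 + 0.166667·0 = 0.191493.

0.1915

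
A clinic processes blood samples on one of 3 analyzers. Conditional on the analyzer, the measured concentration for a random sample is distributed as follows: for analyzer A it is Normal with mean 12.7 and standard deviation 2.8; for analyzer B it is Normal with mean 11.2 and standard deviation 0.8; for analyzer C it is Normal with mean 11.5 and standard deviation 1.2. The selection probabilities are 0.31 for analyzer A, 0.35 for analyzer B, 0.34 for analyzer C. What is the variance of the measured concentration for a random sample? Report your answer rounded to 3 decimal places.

3.551

Per component, A: μ=12.7, E[X²]=169.13; B: μ=11.2, E[X²]=126.08; C: μ=11.5, E[X²]=133.69.
E[X] = 0.31·12.7 + 0.35·11.2 + 0.34·11.5 = 11.767.
E[X²] = 0.31·169.13 + 0.35·126.08 + 0.34·133.69 = 142.013.
Var(X) = E[X²] − (E[X])² = 142.013 − 138.462 = 3.55061.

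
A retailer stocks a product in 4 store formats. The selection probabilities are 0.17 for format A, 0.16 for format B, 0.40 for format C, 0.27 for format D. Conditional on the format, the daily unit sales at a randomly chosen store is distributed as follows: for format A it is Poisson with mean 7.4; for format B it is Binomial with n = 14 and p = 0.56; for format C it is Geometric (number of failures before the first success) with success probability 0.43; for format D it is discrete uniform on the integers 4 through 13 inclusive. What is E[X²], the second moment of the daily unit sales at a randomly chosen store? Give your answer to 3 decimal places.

44.625

For each component E[X²] = Var + (mean)², giving A: 62.16; B: 64.9152; C: 4.83991; D: 80.5.
Overall E[X²] = 0.17·62.16 + 0.16·64.9152 + 0.4·4.83991 + 0.27·80.5 = 44.6246.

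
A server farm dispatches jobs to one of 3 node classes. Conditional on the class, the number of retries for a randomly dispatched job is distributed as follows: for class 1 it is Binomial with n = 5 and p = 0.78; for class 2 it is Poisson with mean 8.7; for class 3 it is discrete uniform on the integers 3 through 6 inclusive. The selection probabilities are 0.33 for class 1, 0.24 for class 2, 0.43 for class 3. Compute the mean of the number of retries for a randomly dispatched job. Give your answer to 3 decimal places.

Component means — 1: 3.9; 2: 8.7; 3: 4.5.
E[X] = 0.33·3.9 + 0.24·8.7 + 0.43·4.5 = 5.31.

5.310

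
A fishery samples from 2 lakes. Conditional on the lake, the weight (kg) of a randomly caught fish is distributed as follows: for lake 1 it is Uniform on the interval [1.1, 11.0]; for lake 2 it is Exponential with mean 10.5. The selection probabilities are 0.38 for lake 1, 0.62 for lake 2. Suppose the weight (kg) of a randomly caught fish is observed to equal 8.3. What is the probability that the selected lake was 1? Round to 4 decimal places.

Likelihoods f(8.3 | ·): 1: 0.10101; 2: 0.0432027.
Posterior ∝ prior × likelihood. Numerator for 1: 0.38·0.10101 = 0.0383838.
Normalizing constant: 0.38·0.10101 + 0.62·0.0432027 = 0.0651695.
P(1 | observation) = 0.0383838 / 0.0651695 = 0.588984.

0.5890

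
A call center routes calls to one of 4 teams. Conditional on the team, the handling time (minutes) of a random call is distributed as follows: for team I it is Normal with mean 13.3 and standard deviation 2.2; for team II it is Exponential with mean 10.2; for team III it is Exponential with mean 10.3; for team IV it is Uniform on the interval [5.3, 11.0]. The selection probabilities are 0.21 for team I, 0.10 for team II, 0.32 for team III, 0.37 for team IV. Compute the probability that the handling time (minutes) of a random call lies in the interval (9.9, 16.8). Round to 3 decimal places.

0.335

Conditional on each team, P(9.9 < X < 16.8): I: 0.883067; II: 0.186245; III: 0.186727; IV: 0.192982.
By total probability, P(9.9 < X < 16.8) = 0.21·0.883067 + 0.1·0.186245 + 0.32·0.186727 + 0.37·0.192982 = 0.335225.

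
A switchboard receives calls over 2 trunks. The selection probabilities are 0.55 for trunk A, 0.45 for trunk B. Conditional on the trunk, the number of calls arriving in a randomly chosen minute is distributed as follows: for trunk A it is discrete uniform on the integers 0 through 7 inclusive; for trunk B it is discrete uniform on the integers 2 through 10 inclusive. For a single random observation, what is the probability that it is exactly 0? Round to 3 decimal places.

0.069

Conditional on each trunk, P(X = 0): A: 0.125; B: 0.
By total probability, P(X = 0) = 0.55·0.125 + 0.45·0 = 0.06875.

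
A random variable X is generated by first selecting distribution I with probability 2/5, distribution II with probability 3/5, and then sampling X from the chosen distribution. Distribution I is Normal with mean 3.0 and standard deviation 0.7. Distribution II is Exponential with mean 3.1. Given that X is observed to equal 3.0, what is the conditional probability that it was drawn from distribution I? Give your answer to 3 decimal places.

Likelihoods f(3.0 | ·): I: 0.569918; II: 0.122561.
Posterior ∝ prior × likelihood. Numerator for I: 0.4·0.569918 = 0.227967.
Normalizing constant: 0.4·0.569918 + 0.6·0.122561 = 0.301504.
P(I | observation) = 0.227967 / 0.301504 = 0.7561.

0.756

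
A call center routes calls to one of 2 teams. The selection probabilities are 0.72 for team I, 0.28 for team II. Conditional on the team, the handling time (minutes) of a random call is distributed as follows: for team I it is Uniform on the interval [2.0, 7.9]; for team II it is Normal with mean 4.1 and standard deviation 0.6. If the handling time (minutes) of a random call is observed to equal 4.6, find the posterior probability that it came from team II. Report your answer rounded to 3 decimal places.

0.519

Likelihoods f(4.6 | ·): I: 0.169492; II: 0.469853.
Posterior ∝ prior × likelihood. Numerator for II: 0.28·0.469853 = 0.131559.
Normalizing constant: 0.72·0.169492 + 0.28·0.469853 = 0.253593.
P(II | observation) = 0.131559 / 0.253593 = 0.51878.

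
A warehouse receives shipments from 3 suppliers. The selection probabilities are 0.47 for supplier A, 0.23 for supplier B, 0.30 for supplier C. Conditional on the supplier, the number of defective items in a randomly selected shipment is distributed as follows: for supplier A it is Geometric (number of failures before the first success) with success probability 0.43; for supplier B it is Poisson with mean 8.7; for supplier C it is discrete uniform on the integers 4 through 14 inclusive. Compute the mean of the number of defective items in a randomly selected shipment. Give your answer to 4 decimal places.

5.3240

Component means — A: 1.32558; B: 8.7; C: 9.
E[X] = 0.47·1.32558 + 0.23·8.7 + 0.3·9 = 5.32402.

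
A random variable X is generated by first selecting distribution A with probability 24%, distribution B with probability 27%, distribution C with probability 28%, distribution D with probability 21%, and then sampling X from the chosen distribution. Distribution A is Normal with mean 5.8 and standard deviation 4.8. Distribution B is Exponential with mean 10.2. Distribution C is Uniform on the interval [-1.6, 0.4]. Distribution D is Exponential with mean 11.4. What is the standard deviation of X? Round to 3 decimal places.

Per component, A: μ=5.8, E[X²]=56.68; B: μ=10.2, E[X²]=208.08; C: μ=-0.6, E[X²]=0.693333; D: μ=11.4, E[X²]=259.92.
E[X] = 0.24·5.8 + 0.27·10.2 + 0.28·-0.6 + 0.21·11.4 = 6.372.
E[X²] = 0.24·56.68 + 0.27·208.08 + 0.28·0.693333 + 0.21·259.92 = 124.562.
Var(X) = E[X²] − (E[X])² = 124.562 − 40.6024 = 83.9597.
SD(X) = √83.9597 = 9.16296.

9.163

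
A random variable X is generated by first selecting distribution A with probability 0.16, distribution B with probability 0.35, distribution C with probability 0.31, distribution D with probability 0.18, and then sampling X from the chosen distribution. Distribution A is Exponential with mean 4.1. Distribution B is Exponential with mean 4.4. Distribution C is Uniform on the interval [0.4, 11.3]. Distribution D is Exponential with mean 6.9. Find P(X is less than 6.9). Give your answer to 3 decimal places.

0.706

Conditional on each component, P(X < 6.9): A: 0.814171; B: 0.791576; C: 0.59633; D: 0.632121.
By total probability, P(X < 6.9) = 0.16·0.814171 + 0.35·0.791576 + 0.31·0.59633 + 0.18·0.632121 = 0.705963.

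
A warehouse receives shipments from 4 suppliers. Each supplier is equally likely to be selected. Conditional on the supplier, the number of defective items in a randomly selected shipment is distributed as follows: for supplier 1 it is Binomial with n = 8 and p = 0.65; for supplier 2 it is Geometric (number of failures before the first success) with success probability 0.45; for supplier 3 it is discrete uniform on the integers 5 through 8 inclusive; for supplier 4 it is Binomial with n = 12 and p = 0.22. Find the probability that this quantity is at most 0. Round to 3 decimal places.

0.125

Conditional on each supplier, P(X ≤ 0): 1: 0.000225188; 2: 0.45; 3: 0; 4: 0.0507149.
By total probability, P(X ≤ 0) = 0.25·0.000225188 + 0.25·0.45 + 0.25·0 + 0.25·0.0507149 = 0.125235.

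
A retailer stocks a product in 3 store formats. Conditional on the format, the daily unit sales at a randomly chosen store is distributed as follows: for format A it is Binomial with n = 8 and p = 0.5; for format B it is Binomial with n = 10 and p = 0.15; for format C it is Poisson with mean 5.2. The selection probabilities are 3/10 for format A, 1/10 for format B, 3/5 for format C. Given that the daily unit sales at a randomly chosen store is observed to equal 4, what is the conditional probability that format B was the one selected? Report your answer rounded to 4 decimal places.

0.0215

Likelihoods P(X=4 | ·): A: 0.273438; B: 0.0400957; C: 0.168063.
Posterior ∝ prior × likelihood. Numerator for B: 0.1·0.0400957 = 0.00400957.
Normalizing constant: 0.3·0.273438 + 0.1·0.0400957 + 0.6·0.168063 = 0.186878.
P(B | observation) = 0.00400957 / 0.186878 = 0.0214555.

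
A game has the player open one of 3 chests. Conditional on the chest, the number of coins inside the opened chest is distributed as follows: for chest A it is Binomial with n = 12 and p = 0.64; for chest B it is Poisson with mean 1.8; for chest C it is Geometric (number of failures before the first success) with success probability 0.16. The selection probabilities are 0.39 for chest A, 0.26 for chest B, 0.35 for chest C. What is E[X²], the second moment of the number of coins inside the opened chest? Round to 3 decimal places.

For each component E[X²] = Var + (mean)², giving A: 61.7472; B: 5.04; C: 60.375.
Overall E[X²] = 0.39·61.7472 + 0.26·5.04 + 0.35·60.375 = 46.5231.

46.523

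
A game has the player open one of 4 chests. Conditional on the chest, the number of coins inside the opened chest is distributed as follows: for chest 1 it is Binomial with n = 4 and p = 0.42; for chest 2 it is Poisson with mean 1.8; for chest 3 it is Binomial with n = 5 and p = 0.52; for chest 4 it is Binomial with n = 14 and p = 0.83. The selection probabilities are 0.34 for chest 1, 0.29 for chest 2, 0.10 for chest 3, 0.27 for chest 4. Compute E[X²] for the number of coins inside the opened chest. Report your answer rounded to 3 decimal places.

For each component E[X²] = Var + (mean)², giving 1: 3.7968; 2: 5.04; 3: 8.008; 4: 137.
Overall E[X²] = 0.34·3.7968 + 0.29·5.04 + 0.1·8.008 + 0.27·137 = 40.5433.

40.543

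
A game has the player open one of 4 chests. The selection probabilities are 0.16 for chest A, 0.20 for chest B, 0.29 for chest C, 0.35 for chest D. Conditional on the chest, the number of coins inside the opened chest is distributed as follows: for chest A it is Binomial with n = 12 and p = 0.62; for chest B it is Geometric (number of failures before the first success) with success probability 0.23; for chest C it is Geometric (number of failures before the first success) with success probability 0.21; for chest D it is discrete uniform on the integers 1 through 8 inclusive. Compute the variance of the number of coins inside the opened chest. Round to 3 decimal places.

Per component, A: μ=7.44, E[X²]=58.1808; B: μ=3.34783, E[X²]=25.7637; C: μ=3.7619, E[X²]=32.0658; D: μ=4.5, E[X²]=25.5.
E[X] = 0.16·7.44 + 0.2·3.34783 + 0.29·3.7619 + 0.35·4.5 = 4.52592.
E[X²] = 0.16·58.1808 + 0.2·25.7637 + 0.29·32.0658 + 0.35·25.5 = 32.6857.
Var(X) = E[X²] − (E[X])² = 32.6857 − 20.4839 = 12.2018.

12.202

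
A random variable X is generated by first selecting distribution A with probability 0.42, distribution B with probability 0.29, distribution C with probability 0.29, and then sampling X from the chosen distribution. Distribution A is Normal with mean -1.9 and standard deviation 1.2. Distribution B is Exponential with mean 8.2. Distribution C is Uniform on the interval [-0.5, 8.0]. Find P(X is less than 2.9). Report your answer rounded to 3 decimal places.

Conditional on each component, P(X < 2.9): A: 0.999968; B: 0.297885; C: 0.4.
By total probability, P(X < 2.9) = 0.42·0.999968 + 0.29·0.297885 + 0.29·0.4 = 0.622373.

0.622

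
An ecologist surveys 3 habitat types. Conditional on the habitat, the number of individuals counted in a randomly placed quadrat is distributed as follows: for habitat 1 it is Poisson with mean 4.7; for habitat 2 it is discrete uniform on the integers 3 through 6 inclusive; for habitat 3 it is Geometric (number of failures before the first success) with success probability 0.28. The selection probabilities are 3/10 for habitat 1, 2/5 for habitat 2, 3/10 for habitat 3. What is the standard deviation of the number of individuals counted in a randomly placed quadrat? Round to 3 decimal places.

Per component, 1: μ=4.7, E[X²]=26.79; 2: μ=4.5, E[X²]=21.5; 3: μ=2.57143, E[X²]=15.7959.
E[X] = 0.3·4.7 + 0.4·4.5 + 0.3·2.57143 = 3.98143.
E[X²] = 0.3·26.79 + 0.4·21.5 + 0.3·15.7959 = 21.3758.
Var(X) = E[X²] − (E[X])² = 21.3758 − 15.8518 = 5.524.
SD(X) = √5.524 = 2.35032.

2.350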